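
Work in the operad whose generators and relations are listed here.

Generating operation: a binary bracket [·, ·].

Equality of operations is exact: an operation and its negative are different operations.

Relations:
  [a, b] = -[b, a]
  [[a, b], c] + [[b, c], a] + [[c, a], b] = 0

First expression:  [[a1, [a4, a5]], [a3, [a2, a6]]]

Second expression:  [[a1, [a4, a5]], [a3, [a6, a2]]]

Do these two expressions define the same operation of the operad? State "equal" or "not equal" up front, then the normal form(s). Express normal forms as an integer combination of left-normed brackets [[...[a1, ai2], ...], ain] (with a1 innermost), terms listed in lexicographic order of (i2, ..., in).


not equal — first -[[[[[a1, a4], a5], a2], a6], a3] + [[[[[a1, a4], a5], a3], a2], a6] - [[[[[a1, a4], a5], a3], a6], a2] + [[[[[a1, a4], a5], a6], a2], a3] + [[[[[a1, a5], a4], a2], a6], a3] - [[[[[a1, a5], a4], a3], a2], a6] + [[[[[a1, a5], a4], a3], a6], a2] - [[[[[a1, a5], a4], a6], a2], a3], second [[[[[a1, a4], a5], a2], a6], a3] - [[[[[a1, a4], a5], a3], a2], a6] + [[[[[a1, a4], a5], a3], a6], a2] - [[[[[a1, a4], a5], a6], a2], a3] - [[[[[a1, a5], a4], a2], a6], a3] + [[[[[a1, a5], a4], a3], a2], a6] - [[[[[a1, a5], a4], a3], a6], a2] + [[[[[a1, a5], a4], a6], a2], a3]

The first expression, normalized: -[[[[[a1, a4], a5], a2], a6], a3] + [[[[[a1, a4], a5], a3], a2], a6] - [[[[[a1, a4], a5], a3], a6], a2] + [[[[[a1, a4], a5], a6], a2], a3] + [[[[[a1, a5], a4], a2], a6], a3] - [[[[[a1, a5], a4], a3], a2], a6] + [[[[[a1, a5], a4], a3], a6], a2] - [[[[[a1, a5], a4], a6], a2], a3]
The second expression, normalized: [[[[[a1, a4], a5], a2], a6], a3] - [[[[[a1, a4], a5], a3], a2], a6] + [[[[[a1, a4], a5], a3], a6], a2] - [[[[[a1, a4], a5], a6], a2], a3] - [[[[[a1, a5], a4], a2], a6], a3] + [[[[[a1, a5], a4], a3], a2], a6] - [[[[[a1, a5], a4], a3], a6], a2] + [[[[[a1, a5], a4], a6], a2], a3]
Different reductions; not equal.


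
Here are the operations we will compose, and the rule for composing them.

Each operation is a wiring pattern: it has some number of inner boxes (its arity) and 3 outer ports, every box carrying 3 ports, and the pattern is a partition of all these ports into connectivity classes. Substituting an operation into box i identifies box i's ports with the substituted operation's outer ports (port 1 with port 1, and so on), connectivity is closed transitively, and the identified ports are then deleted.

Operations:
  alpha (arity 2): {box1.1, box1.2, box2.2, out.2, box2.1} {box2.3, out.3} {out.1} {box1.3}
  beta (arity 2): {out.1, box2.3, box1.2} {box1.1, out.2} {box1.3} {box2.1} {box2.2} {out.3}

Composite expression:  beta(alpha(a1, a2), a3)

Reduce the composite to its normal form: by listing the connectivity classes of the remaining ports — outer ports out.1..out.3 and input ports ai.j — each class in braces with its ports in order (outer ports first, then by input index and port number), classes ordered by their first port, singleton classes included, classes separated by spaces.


{out.1, a1.1, a1.2, a2.1, a2.2, a3.3} {out.2} {out.3} {a1.3} {a2.3} {a3.1} {a3.2}

Treat the ports identified at beta as solder joints: merge, then drop.
stage alpha: inputs (a1, a2), connectivity {out.1} {out.2, a1.1, a1.2, a2.1, a2.2} {out.3, a2.3} {a1.3}, out.j its boundary
stage beta: inputs (a1, a2, a3), connectivity {out.1, a1.1, a1.2, a2.1, a2.2, a3.3} {out.2} {out.3} {a1.3} {a2.3} {a3.1} {a3.2}, out.j its boundary


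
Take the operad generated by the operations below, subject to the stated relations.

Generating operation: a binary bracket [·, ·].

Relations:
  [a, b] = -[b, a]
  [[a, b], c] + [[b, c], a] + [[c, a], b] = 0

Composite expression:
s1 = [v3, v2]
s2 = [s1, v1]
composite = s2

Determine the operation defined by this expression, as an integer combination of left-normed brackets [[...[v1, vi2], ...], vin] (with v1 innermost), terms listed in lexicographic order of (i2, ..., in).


[[v1, v2], v3] - [[v1, v3], v2]

Left-normed coefficients sit on the v1-initial expansion words.
Composite bracket: [[v3, v2], v1]
Under [a, b] = ab - ba we get 4 signed associative words (2^2 = 4).
Collect the words opening with v1:
  v1v2v3 (sign +1) contributes +[[v1, v2], v3]
  v1v3v2 (sign -1) contributes -[[v1, v3], v2]


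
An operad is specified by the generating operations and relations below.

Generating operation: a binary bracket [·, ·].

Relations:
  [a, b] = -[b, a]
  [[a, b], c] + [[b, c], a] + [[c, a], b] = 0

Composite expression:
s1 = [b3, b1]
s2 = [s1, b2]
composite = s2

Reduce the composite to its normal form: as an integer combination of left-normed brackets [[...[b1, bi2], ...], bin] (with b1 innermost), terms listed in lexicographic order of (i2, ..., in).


-[[b1, b3], b2]

Left-normed coefficients sit on the b1-initial expansion words.
Composite bracket: [[b3, b1], b2]
The bracket unfolds into 4 signed words via [a, b] = ab - ba (2^2 = 4).
Words beginning with b1 determine it all:
  from b1b3b2, sign -1: term -[[b1, b3], b2]


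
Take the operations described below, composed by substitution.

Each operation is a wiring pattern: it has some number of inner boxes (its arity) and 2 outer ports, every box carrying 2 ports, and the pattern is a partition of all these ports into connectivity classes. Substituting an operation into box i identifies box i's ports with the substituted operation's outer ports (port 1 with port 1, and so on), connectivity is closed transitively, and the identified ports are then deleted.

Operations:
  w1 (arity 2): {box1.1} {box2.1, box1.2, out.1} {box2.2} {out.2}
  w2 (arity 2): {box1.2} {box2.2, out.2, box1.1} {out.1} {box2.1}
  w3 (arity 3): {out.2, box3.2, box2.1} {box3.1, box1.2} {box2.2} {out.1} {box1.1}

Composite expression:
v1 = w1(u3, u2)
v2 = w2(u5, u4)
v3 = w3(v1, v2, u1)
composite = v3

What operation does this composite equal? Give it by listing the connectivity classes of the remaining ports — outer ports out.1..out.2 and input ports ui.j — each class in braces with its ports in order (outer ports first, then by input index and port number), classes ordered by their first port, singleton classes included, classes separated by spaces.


{out.1} {out.2, u1.2} {u1.1} {u2.1, u3.2} {u2.2} {u3.1} {u4.1} {u4.2, u5.1} {u5.2}

Two ports join when wires chain via w3-identified ports.
after w1, the pattern on (u3, u2) reads {out.1, u2.1, u3.2} {out.2} {u2.2} {u3.1} (out.j = its outer ports)
after w2, the pattern on (u5, u4) reads {out.1} {out.2, u4.2, u5.1} {u4.1} {u5.2} (out.j = its outer ports)
after w3, the pattern on (u3, u2, u5, u4, u1) reads {out.1} {out.2, u1.2} {u1.1} {u2.1, u3.2} {u2.2} {u3.1} {u4.1} {u4.2, u5.1} {u5.2} (out.j = its outer ports)


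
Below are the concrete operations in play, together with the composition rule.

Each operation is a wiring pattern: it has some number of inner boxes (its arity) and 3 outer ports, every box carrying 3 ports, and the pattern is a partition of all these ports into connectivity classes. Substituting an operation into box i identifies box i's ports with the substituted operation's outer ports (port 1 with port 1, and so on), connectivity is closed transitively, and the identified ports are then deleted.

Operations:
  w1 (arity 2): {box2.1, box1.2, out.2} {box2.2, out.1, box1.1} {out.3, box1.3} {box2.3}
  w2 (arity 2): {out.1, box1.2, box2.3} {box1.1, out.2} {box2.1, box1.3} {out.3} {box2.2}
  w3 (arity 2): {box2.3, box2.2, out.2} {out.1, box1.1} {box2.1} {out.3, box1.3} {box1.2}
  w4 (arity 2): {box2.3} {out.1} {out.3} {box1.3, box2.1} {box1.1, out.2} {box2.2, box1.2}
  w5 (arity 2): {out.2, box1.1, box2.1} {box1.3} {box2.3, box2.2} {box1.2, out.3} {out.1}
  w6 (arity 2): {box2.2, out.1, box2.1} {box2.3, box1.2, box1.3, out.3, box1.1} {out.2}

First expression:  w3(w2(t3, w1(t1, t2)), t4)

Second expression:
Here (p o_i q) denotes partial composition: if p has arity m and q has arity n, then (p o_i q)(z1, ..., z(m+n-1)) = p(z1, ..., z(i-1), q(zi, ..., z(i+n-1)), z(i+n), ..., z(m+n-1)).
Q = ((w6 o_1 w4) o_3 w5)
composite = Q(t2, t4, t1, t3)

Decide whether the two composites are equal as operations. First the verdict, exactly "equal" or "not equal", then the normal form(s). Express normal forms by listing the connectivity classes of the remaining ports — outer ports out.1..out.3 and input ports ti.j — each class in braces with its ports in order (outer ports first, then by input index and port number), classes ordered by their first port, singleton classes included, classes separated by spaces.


Reducing the first expression gives {out.1, t1.3, t3.2} {out.2, t4.2, t4.3} {out.3} {t1.1, t2.2, t3.3} {t1.2, t2.1} {t2.3} {t3.1} {t4.1}
Reducing the second expression gives {out.1, t1.1, t3.1} {out.2} {out.3, t1.2, t2.1} {t1.3} {t2.2, t4.2} {t2.3, t4.1} {t3.2, t3.3} {t4.3}
The normal forms differ: not equal.

not equal; the first gives {out.1, t1.3, t3.2} {out.2, t4.2, t4.3} {out.3} {t1.1, t2.2, t3.3} {t1.2, t2.1} {t2.3} {t3.1} {t4.1} and the second {out.1, t1.1, t3.1} {out.2} {out.3, t1.2, t2.1} {t1.3} {t2.2, t4.2} {t2.3, t4.1} {t3.2, t3.3} {t4.3}


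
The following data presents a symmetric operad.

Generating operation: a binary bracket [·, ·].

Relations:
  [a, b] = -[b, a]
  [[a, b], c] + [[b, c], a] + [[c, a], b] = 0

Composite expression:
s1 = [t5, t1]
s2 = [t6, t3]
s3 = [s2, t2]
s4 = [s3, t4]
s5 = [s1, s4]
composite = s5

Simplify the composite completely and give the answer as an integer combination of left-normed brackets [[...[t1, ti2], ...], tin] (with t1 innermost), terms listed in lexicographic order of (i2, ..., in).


-[[[[[t1, t5], t2], t3], t6], t4] + [[[[[t1, t5], t2], t6], t3], t4] + [[[[[t1, t5], t3], t6], t2], t4] + [[[[[t1, t5], t4], t2], t3], t6] - [[[[[t1, t5], t4], t2], t6], t3] - [[[[[t1, t5], t4], t3], t6], t2] + [[[[[t1, t5], t4], t6], t3], t2] - [[[[[t1, t5], t6], t3], t2], t4]

In the tensor algebra, words opening t1 carry the t1-anchored form.
Composite bracket: [[t5, t1], [[[t6, t3], t2], t4]]
Applying ab - ba throughout gives 32 signed words (2^5 = 32).
Keep just the words that open with t1:
  from t1t5t2t3t6t4, sign -1: term -[[[[[t1, t5], t2], t3], t6], t4]
  from t1t5t2t6t3t4, sign +1: term +[[[[[t1, t5], t2], t6], t3], t4]
  from t1t5t3t6t2t4, sign +1: term +[[[[[t1, t5], t3], t6], t2], t4]
  from t1t5t4t2t3t6, sign +1: term +[[[[[t1, t5], t4], t2], t3], t6]
  from t1t5t4t2t6t3, sign -1: term -[[[[[t1, t5], t4], t2], t6], t3]
  from t1t5t4t3t6t2, sign -1: term -[[[[[t1, t5], t4], t3], t6], t2]
  from t1t5t4t6t3t2, sign +1: term +[[[[[t1, t5], t4], t6], t3], t2]
  from t1t5t6t3t2t4, sign -1: term -[[[[[t1, t5], t6], t3], t2], t4]


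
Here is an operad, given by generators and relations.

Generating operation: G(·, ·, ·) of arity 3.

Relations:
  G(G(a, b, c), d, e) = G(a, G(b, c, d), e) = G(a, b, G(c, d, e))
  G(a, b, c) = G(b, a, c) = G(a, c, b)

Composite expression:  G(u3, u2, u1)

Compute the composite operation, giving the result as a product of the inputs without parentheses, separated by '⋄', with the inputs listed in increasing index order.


u1 ⋄ u2 ⋄ u3

Both nesting and order wash out for G; what remains is which u's occur.
G(u3, u2, u1) collapses to u3 ⋄ u2 ⋄ u1
reordering the factors by index: u1 ⋄ u2 ⋄ u3


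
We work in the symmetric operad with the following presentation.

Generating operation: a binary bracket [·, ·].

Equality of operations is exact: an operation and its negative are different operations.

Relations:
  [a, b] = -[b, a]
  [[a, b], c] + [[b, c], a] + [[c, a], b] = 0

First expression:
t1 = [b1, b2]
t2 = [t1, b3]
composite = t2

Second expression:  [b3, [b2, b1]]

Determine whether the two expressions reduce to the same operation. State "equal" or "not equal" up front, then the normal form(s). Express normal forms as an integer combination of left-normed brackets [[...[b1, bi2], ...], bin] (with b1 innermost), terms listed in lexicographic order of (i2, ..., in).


Normal form of the first expression: [[b1, b2], b3]
Normal form of the second expression: [[b1, b2], b3]
Same normal form: equal.

equal; both compose to [[b1, b2], b3]


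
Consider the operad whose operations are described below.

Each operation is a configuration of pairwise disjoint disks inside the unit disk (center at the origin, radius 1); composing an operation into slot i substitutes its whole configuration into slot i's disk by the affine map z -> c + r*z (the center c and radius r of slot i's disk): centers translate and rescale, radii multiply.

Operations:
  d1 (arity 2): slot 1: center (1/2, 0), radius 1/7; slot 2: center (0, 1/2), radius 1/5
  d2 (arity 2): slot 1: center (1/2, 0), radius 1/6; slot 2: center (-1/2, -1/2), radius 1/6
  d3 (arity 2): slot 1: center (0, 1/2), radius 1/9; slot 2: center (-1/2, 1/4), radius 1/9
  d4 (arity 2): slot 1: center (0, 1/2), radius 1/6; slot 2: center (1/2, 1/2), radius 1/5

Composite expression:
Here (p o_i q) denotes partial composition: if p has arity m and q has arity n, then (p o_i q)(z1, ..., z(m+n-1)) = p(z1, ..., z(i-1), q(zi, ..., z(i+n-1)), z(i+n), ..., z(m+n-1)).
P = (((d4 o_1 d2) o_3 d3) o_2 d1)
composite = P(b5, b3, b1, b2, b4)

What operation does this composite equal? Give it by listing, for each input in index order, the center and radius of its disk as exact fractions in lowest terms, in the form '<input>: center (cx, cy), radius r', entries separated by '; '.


b1: center (-1/12, 31/72), radius 1/180; b2: center (1/2, 3/5), radius 1/45; b3: center (-5/72, 5/12), radius 1/252; b4: center (2/5, 11/20), radius 1/45; b5: center (1/12, 1/2), radius 1/36

Below d4, radii multiply path by path; the b-disk centers shift.
b5 passes through 2 substitutions, ending at center (1/12, 1/2), radius 1/36
b3 passes through 3 substitutions, ending at center (-5/72, 5/12), radius 1/252
b1 passes through 3 substitutions, ending at center (-1/12, 31/72), radius 1/180
b2 passes through 2 substitutions, ending at center (1/2, 3/5), radius 1/45
b4 passes through 2 substitutions, ending at center (2/5, 11/20), radius 1/45


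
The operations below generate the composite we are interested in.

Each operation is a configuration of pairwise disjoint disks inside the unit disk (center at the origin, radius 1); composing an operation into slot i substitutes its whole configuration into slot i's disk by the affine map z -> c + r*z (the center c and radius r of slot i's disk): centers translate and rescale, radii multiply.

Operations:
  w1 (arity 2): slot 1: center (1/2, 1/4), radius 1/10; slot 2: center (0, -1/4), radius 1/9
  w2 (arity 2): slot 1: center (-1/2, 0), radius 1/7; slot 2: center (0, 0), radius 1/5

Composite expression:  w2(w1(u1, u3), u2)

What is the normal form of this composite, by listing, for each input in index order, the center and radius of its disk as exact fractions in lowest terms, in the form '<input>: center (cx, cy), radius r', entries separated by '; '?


u1: center (-3/7, 1/28), radius 1/70; u2: center (0, 0), radius 1/5; u3: center (-1/2, -1/28), radius 1/63

Only the slot chain above each u matters under w2; compose those maps.
input u1: applying the 2 nested substitutions gives center (-3/7, 1/28), radius 1/70
input u3: applying the 2 nested substitutions gives center (-1/2, -1/28), radius 1/63
input u2: applying the 1 nested substitution gives center (0, 0), radius 1/5


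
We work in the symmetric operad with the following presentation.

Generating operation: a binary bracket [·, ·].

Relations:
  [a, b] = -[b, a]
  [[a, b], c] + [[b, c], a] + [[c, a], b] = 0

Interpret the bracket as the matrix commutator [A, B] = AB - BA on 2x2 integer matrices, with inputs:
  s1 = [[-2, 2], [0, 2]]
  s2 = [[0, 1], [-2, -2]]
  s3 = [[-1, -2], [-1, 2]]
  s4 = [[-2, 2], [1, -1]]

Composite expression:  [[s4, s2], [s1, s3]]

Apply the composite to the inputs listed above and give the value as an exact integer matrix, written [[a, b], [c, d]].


[s4, s2] = [[-5, -5], [0, 5]]
[s1, s3] = [[-2, 14], [-4, 2]]
[[s4, s2], [s1, s3]] = [[20, -160], [-40, -20]]

[[20, -160], [-40, -20]]


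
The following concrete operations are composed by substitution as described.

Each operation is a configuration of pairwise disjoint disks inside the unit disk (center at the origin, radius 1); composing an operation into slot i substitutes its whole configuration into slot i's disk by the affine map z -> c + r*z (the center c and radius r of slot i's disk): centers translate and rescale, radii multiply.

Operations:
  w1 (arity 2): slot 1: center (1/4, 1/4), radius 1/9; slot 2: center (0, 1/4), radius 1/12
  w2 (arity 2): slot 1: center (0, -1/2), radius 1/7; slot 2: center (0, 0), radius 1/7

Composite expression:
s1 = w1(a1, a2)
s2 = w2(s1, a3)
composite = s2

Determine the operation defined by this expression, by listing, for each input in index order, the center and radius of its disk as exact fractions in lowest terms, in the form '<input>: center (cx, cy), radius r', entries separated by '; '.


Nesting under w2 composes maps z -> c + r*z down each a-path.
for a1, the 2-step affine chain lands on center (1/28, -13/28), radius 1/63
for a2, the 2-step affine chain lands on center (0, -13/28), radius 1/84
for a3, the 1-step affine chain lands on center (0, 0), radius 1/7

a1: center (1/28, -13/28), radius 1/63; a2: center (0, -13/28), radius 1/84; a3: center (0, 0), radius 1/7


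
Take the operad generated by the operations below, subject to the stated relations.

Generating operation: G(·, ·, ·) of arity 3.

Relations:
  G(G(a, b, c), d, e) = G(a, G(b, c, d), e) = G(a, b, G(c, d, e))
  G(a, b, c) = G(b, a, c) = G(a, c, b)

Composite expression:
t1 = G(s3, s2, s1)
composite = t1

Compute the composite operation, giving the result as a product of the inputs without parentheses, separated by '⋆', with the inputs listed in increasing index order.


s1 ⋆ s2 ⋆ s3


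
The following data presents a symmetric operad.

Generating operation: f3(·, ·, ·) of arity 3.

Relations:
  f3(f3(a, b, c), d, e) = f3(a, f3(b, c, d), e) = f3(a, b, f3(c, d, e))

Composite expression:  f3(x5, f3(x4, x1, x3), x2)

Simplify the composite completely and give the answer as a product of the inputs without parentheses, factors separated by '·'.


x5 · x4 · x1 · x3 · x2

Associativity of f3 dissolves the nesting; only the x-input order survives.
f3(x4, x1, x3) collapses to x4 · x1 · x3
f3(x5, f3(x4, x1, x3), x2) collapses to x5 · x4 · x1 · x3 · x2


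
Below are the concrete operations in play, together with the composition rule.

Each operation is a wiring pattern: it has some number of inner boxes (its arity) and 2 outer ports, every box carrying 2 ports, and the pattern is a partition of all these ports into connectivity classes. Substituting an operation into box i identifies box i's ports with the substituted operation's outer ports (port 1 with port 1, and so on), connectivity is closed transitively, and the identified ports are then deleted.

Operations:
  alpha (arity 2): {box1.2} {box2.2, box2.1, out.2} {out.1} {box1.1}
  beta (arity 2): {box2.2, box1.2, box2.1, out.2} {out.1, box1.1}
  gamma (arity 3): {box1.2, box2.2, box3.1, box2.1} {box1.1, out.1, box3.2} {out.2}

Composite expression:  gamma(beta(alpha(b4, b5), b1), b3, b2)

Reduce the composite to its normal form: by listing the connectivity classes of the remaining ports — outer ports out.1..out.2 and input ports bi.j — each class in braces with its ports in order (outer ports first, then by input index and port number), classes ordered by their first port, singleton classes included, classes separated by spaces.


Connectivity passes through glued gamma-boundaries; trace each wire chain.
composing alpha on (b4, b5), with out.j its own outer ports: {out.1} {out.2, b5.1, b5.2} {b4.1} {b4.2}
composing beta on (b4, b5, b1), with out.j its own outer ports: {out.1} {out.2, b1.1, b1.2, b5.1, b5.2} {b4.1} {b4.2}
composing gamma on (b4, b5, b1, b3, b2), with out.j its own outer ports: {out.1, b2.2} {out.2} {b1.1, b1.2, b2.1, b3.1, b3.2, b5.1, b5.2} {b4.1} {b4.2}

{out.1, b2.2} {out.2} {b1.1, b1.2, b2.1, b3.1, b3.2, b5.1, b5.2} {b4.1} {b4.2}


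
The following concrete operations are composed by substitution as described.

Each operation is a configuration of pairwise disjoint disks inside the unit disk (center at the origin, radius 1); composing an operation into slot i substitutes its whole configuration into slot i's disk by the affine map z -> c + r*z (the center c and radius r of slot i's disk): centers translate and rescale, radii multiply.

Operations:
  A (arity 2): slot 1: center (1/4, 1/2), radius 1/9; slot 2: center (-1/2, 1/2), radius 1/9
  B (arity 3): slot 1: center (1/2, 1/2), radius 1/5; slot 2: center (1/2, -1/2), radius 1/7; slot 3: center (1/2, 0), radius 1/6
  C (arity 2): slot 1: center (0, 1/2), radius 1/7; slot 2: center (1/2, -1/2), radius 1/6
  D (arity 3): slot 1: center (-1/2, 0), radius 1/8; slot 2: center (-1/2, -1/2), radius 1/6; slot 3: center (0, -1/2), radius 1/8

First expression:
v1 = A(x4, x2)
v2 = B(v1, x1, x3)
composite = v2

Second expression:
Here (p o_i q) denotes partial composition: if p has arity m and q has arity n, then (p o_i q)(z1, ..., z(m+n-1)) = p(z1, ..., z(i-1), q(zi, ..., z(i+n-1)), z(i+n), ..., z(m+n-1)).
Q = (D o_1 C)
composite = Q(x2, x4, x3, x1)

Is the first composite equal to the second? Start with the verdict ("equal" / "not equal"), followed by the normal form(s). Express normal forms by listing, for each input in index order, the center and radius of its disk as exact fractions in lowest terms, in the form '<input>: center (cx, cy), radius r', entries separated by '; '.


not equal; the first gives x1: center (1/2, -1/2), radius 1/7; x2: center (2/5, 3/5), radius 1/45; x3: center (1/2, 0), radius 1/6; x4: center (11/20, 3/5), radius 1/45 and the second x1: center (0, -1/2), radius 1/8; x2: center (-1/2, 1/16), radius 1/56; x3: center (-1/2, -1/2), radius 1/6; x4: center (-7/16, -1/16), radius 1/48

The first expression reduces to x1: center (1/2, -1/2), radius 1/7; x2: center (2/5, 3/5), radius 1/45; x3: center (1/2, 0), radius 1/6; x4: center (11/20, 3/5), radius 1/45
The second expression reduces to x1: center (0, -1/2), radius 1/8; x2: center (-1/2, 1/16), radius 1/56; x3: center (-1/2, -1/2), radius 1/6; x4: center (-7/16, -1/16), radius 1/48
No match — not equal.


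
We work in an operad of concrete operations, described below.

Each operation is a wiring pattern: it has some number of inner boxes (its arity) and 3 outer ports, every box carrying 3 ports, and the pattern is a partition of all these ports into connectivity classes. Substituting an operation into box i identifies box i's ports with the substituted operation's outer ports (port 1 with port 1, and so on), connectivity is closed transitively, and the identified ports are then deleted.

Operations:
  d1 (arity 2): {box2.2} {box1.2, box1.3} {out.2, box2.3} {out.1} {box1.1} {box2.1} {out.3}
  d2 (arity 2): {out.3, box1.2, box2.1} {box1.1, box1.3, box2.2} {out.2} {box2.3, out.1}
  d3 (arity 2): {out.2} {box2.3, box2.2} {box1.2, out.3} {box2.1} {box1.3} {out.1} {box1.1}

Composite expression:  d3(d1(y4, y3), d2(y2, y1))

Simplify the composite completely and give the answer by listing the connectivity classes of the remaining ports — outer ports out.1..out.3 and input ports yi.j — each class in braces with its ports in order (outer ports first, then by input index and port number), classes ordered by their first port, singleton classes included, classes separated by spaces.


{out.1} {out.2} {out.3, y3.3} {y1.1, y2.2} {y1.2, y2.1, y2.3} {y1.3} {y3.1} {y3.2} {y4.1} {y4.2, y4.3}

Substituting into d3 glues patterns; closure does the rest.
through d1, on inputs (y4, y3): {out.1} {out.2, y3.3} {out.3} {y3.1} {y3.2} {y4.1} {y4.2, y4.3} (out.j = stage outer ports)
through d2, on inputs (y2, y1): {out.1, y1.3} {out.2} {out.3, y1.1, y2.2} {y1.2, y2.1, y2.3} (out.j = stage outer ports)
through d3, on inputs (y4, y3, y2, y1): {out.1} {out.2} {out.3, y3.3} {y1.1, y2.2} {y1.2, y2.1, y2.3} {y1.3} {y3.1} {y3.2} {y4.1} {y4.2, y4.3} (out.j = stage outer ports)


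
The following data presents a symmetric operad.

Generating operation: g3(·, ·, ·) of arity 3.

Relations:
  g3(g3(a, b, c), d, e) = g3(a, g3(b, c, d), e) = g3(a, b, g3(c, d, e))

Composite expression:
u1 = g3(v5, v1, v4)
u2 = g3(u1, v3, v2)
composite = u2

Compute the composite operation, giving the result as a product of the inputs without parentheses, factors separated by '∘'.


v5 ∘ v1 ∘ v4 ∘ v3 ∘ v2

Key point: g3 is associative — brackets drop, the v-order remains.
g3(v5, v1, v4) reduces to v5 ∘ v1 ∘ v4
g3(g3(v5, v1, v4), v3, v2) reduces to v5 ∘ v1 ∘ v4 ∘ v3 ∘ v2


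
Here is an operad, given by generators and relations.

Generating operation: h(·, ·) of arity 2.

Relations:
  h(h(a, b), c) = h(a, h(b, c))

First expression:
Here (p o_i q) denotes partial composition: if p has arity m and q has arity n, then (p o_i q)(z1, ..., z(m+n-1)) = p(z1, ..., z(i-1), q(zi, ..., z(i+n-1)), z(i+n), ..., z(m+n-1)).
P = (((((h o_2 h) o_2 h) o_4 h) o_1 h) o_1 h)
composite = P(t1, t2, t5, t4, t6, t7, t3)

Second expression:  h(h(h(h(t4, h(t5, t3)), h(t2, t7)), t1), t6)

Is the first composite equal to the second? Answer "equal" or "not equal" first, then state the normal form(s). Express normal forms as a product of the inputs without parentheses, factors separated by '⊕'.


Normal form of the first expression: t1 ⊕ t2 ⊕ t5 ⊕ t4 ⊕ t6 ⊕ t7 ⊕ t3
Normal form of the second expression: t4 ⊕ t5 ⊕ t3 ⊕ t2 ⊕ t7 ⊕ t1 ⊕ t6
They disagree, so not equal.

not equal; the first gives t1 ⊕ t2 ⊕ t5 ⊕ t4 ⊕ t6 ⊕ t7 ⊕ t3 and the second t4 ⊕ t5 ⊕ t3 ⊕ t2 ⊕ t7 ⊕ t1 ⊕ t6


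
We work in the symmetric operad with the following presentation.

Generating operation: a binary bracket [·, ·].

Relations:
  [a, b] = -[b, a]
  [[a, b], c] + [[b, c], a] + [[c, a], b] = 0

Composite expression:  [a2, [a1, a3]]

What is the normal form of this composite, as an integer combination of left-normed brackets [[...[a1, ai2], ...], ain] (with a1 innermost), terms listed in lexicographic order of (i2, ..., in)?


-[[a1, a3], a2]

Left-normed coefficients sit on the a1-initial expansion words.
Composite bracket: [a2, [a1, a3]]
Full expansion: 4 signed words from ab - ba (2^2 = 4).
Coefficients come from the a1-initial words:
  a1a3a2 (sign -1) contributes -[[a1, a3], a2]


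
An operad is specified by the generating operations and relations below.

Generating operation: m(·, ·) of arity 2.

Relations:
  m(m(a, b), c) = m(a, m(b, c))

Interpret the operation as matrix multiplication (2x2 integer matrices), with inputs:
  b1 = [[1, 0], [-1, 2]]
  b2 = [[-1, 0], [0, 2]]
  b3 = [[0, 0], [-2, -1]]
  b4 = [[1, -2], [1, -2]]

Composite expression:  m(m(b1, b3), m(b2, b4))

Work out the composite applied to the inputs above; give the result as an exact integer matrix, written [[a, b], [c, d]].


[[0, 0], [0, 0]]

m(b1, b3) = [[0, 0], [-4, -2]]
m(b2, b4) = [[-1, 2], [2, -4]]
m(m(b1, b3), m(b2, b4)) = [[0, 0], [0, 0]]


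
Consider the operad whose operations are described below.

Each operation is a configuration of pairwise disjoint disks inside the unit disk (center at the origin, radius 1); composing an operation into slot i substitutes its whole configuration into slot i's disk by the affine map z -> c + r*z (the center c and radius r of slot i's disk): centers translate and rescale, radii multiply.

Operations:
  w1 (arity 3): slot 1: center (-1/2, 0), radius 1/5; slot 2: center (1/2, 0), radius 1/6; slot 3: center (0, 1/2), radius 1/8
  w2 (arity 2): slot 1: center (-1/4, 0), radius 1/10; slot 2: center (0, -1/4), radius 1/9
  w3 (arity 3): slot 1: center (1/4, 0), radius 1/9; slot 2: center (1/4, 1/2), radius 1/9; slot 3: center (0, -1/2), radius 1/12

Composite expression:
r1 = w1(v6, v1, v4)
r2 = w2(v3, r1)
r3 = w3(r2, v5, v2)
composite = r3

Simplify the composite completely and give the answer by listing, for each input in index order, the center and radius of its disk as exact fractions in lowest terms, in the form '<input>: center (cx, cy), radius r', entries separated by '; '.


v1: center (83/324, -1/36), radius 1/486; v2: center (0, -1/2), radius 1/12; v3: center (2/9, 0), radius 1/90; v4: center (1/4, -7/324), radius 1/648; v5: center (1/4, 1/2), radius 1/9; v6: center (79/324, -1/36), radius 1/405


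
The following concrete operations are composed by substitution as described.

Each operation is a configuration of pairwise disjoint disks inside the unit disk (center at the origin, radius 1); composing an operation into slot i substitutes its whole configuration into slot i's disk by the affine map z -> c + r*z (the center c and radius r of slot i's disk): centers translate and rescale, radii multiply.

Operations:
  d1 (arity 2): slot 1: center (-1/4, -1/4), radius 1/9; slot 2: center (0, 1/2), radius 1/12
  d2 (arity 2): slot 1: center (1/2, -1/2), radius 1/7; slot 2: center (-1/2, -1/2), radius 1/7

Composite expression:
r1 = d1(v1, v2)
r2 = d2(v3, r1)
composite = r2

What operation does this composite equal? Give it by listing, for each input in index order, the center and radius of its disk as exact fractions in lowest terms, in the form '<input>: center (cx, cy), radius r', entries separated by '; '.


Only the slot chain above each v matters under d2; compose those maps.
input v3: applying the 1 nested substitution gives center (1/2, -1/2), radius 1/7
input v1: applying the 2 nested substitutions gives center (-15/28, -15/28), radius 1/63
input v2: applying the 2 nested substitutions gives center (-1/2, -3/7), radius 1/84

v1: center (-15/28, -15/28), radius 1/63; v2: center (-1/2, -3/7), radius 1/84; v3: center (1/2, -1/2), radius 1/7


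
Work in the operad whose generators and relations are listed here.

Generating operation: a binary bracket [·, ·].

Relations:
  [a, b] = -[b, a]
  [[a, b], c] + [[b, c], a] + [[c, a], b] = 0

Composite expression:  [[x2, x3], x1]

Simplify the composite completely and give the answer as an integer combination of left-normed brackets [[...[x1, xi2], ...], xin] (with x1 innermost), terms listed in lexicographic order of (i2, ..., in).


In the tensor algebra, words opening x1 carry the x1-anchored form.
Composite bracket: [[x2, x3], x1]
Full expansion: 4 signed words from ab - ba (2^2 = 4).
The x1-initial words carry the normal form:
  x1x2x3 (sign -1) contributes -[[x1, x2], x3]
  x1x3x2 (sign +1) contributes +[[x1, x3], x2]

-[[x1, x2], x3] + [[x1, x3], x2]


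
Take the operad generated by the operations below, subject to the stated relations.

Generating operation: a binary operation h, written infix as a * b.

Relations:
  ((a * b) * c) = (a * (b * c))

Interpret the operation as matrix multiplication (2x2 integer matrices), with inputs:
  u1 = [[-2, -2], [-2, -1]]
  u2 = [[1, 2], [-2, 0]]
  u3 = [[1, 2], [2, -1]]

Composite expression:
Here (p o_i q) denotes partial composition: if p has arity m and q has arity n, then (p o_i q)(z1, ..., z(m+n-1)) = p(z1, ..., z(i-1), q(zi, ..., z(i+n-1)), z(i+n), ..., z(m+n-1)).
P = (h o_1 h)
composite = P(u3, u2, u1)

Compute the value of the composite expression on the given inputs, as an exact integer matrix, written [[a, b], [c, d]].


(u3 * u2) = [[-3, 2], [4, 4]]
((u3 * u2) * u1) = [[2, 4], [-16, -12]]

[[2, 4], [-16, -12]]


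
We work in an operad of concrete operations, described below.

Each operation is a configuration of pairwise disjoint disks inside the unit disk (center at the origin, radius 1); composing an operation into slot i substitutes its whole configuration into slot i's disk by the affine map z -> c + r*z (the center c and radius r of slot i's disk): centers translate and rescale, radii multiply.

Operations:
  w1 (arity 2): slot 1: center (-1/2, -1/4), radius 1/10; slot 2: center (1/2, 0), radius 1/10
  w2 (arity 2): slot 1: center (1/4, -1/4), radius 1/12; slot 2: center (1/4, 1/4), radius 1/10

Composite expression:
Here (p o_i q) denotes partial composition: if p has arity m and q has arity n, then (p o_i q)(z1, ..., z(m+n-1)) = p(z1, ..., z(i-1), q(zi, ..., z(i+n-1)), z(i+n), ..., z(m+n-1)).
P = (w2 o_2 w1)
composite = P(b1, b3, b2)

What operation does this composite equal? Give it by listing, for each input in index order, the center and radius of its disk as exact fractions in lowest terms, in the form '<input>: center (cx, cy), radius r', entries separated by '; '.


b1: center (1/4, -1/4), radius 1/12; b2: center (3/10, 1/4), radius 1/100; b3: center (1/5, 9/40), radius 1/100

Below w2, radii multiply path by path; the b-disk centers shift.
for b1, the 1-step affine chain lands on center (1/4, -1/4), radius 1/12
for b3, the 2-step affine chain lands on center (1/5, 9/40), radius 1/100
for b2, the 2-step affine chain lands on center (3/10, 1/4), radius 1/100


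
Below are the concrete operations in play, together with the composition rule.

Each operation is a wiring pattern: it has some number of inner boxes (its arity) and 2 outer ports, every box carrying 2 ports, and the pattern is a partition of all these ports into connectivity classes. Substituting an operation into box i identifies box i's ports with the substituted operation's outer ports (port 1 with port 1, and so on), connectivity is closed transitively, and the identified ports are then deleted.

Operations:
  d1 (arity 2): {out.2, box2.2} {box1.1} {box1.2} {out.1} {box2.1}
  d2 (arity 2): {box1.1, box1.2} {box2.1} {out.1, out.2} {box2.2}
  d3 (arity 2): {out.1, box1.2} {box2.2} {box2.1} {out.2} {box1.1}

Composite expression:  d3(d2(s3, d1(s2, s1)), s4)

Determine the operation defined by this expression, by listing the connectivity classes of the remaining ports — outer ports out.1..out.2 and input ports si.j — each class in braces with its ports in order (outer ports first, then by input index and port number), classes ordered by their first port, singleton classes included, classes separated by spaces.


Substituting into d3 glues patterns; closure does the rest.
after d1, the pattern on (s2, s1) reads {out.1} {out.2, s1.2} {s1.1} {s2.1} {s2.2} (out.j = its outer ports)
after d2, the pattern on (s3, s2, s1) reads {out.1, out.2} {s1.1} {s1.2} {s2.1} {s2.2} {s3.1, s3.2} (out.j = its outer ports)
after d3, the pattern on (s3, s2, s1, s4) reads {out.1} {out.2} {s1.1} {s1.2} {s2.1} {s2.2} {s3.1, s3.2} {s4.1} {s4.2} (out.j = its outer ports)

{out.1} {out.2} {s1.1} {s1.2} {s2.1} {s2.2} {s3.1, s3.2} {s4.1} {s4.2}


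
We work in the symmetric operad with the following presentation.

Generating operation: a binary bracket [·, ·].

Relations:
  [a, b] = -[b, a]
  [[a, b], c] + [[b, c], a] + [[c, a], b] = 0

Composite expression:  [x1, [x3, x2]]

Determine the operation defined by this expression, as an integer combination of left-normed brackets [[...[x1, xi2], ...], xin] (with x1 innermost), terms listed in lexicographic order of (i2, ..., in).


Expand each bracket as ab - ba; the x1-initial words give the coefficients.
Composite bracket: [x1, [x3, x2]]
Expanding via [a, b] = ab - ba: 4 signed words (2^2 = 4).
Only words starting with x1 matter:
  sign of x1x2x3 is -1, so it contributes -[[x1, x2], x3]
  sign of x1x3x2 is +1, so it contributes +[[x1, x3], x2]

-[[x1, x2], x3] + [[x1, x3], x2]


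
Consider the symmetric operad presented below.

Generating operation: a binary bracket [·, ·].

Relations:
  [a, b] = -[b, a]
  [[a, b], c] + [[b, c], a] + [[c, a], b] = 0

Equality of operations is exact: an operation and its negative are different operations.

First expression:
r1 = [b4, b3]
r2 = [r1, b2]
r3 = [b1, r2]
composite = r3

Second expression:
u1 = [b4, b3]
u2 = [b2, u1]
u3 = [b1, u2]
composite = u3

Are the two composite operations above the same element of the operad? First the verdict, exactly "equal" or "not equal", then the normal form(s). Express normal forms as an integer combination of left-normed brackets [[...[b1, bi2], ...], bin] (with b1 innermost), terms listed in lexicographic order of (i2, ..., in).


The first composite normalizes to [[[b1, b2], b3], b4] - [[[b1, b2], b4], b3] - [[[b1, b3], b4], b2] + [[[b1, b4], b3], b2]
The second composite normalizes to -[[[b1, b2], b3], b4] + [[[b1, b2], b4], b3] + [[[b1, b3], b4], b2] - [[[b1, b4], b3], b2]
No match — not equal.

not equal: they reduce to [[[b1, b2], b3], b4] - [[[b1, b2], b4], b3] - [[[b1, b3], b4], b2] + [[[b1, b4], b3], b2] and -[[[b1, b2], b3], b4] + [[[b1, b2], b4], b3] + [[[b1, b3], b4], b2] - [[[b1, b4], b3], b2]


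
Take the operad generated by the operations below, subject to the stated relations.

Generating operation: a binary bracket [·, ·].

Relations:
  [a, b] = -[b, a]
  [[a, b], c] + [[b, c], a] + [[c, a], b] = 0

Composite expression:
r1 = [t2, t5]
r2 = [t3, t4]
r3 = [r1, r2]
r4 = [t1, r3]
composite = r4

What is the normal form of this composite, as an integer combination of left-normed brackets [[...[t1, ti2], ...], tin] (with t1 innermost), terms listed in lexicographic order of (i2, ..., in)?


Expand each bracket as ab - ba; the t1-initial words give the coefficients.
Composite bracket: [t1, [[t2, t5], [t3, t4]]]
The bracket unfolds into 16 signed words via [a, b] = ab - ba (2^4 = 16).
Coefficients come from the t1-initial words:
  t1t2t5t3t4 appears with sign +1, giving the term +[[[[t1, t2], t5], t3], t4]
  t1t2t5t4t3 appears with sign -1, giving the term -[[[[t1, t2], t5], t4], t3]
  t1t3t4t2t5 appears with sign -1, giving the term -[[[[t1, t3], t4], t2], t5]
  t1t3t4t5t2 appears with sign +1, giving the term +[[[[t1, t3], t4], t5], t2]
  t1t4t3t2t5 appears with sign +1, giving the term +[[[[t1, t4], t3], t2], t5]
  t1t4t3t5t2 appears with sign -1, giving the term -[[[[t1, t4], t3], t5], t2]
  t1t5t2t3t4 appears with sign -1, giving the term -[[[[t1, t5], t2], t3], t4]
  t1t5t2t4t3 appears with sign +1, giving the term +[[[[t1, t5], t2], t4], t3]

[[[[t1, t2], t5], t3], t4] - [[[[t1, t2], t5], t4], t3] - [[[[t1, t3], t4], t2], t5] + [[[[t1, t3], t4], t5], t2] + [[[[t1, t4], t3], t2], t5] - [[[[t1, t4], t3], t5], t2] - [[[[t1, t5], t2], t3], t4] + [[[[t1, t5], t2], t4], t3]


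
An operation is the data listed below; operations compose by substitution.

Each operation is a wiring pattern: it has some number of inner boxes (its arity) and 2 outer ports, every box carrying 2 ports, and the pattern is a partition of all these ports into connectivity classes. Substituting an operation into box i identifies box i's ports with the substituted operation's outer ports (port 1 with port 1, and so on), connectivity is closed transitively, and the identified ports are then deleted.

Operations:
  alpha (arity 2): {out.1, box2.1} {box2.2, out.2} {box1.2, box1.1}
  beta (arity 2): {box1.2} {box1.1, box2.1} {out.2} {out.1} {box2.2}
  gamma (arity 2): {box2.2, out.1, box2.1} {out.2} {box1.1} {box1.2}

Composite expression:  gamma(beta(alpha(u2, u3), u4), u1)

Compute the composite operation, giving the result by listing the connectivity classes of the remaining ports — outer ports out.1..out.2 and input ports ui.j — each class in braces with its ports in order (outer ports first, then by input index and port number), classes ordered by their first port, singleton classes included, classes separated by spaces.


Two ports join when wires chain via gamma-identified ports.
composing alpha on (u2, u3), with out.j its own outer ports: {out.1, u3.1} {out.2, u3.2} {u2.1, u2.2}
composing beta on (u2, u3, u4), with out.j its own outer ports: {out.1} {out.2} {u2.1, u2.2} {u3.1, u4.1} {u3.2} {u4.2}
composing gamma on (u2, u3, u4, u1), with out.j its own outer ports: {out.1, u1.1, u1.2} {out.2} {u2.1, u2.2} {u3.1, u4.1} {u3.2} {u4.2}

{out.1, u1.1, u1.2} {out.2} {u2.1, u2.2} {u3.1, u4.1} {u3.2} {u4.2}


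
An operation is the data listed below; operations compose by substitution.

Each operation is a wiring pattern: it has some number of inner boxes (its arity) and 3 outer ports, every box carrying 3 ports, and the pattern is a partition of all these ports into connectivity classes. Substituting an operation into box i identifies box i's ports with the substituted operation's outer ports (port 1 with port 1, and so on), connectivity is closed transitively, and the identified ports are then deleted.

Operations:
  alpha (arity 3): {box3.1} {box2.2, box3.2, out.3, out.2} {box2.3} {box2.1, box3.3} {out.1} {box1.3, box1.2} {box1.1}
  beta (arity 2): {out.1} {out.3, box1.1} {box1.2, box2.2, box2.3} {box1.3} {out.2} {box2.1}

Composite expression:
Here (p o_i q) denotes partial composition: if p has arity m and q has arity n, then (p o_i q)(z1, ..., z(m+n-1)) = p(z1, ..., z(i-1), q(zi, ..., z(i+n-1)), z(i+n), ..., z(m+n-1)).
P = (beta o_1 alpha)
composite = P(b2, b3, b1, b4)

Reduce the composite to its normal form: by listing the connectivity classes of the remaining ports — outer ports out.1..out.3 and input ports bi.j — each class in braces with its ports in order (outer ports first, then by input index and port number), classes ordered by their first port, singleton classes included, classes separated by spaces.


{out.1} {out.2} {out.3} {b1.1} {b1.2, b3.2, b4.2, b4.3} {b1.3, b3.1} {b2.1} {b2.2, b2.3} {b3.3} {b4.1}

Substituting into beta glues patterns; closure does the rest.
composing alpha on (b2, b3, b1), with out.j its own outer ports: {out.1} {out.2, out.3, b1.2, b3.2} {b1.1} {b1.3, b3.1} {b2.1} {b2.2, b2.3} {b3.3}
composing beta on (b2, b3, b1, b4), with out.j its own outer ports: {out.1} {out.2} {out.3} {b1.1} {b1.2, b3.2, b4.2, b4.3} {b1.3, b3.1} {b2.1} {b2.2, b2.3} {b3.3} {b4.1}
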